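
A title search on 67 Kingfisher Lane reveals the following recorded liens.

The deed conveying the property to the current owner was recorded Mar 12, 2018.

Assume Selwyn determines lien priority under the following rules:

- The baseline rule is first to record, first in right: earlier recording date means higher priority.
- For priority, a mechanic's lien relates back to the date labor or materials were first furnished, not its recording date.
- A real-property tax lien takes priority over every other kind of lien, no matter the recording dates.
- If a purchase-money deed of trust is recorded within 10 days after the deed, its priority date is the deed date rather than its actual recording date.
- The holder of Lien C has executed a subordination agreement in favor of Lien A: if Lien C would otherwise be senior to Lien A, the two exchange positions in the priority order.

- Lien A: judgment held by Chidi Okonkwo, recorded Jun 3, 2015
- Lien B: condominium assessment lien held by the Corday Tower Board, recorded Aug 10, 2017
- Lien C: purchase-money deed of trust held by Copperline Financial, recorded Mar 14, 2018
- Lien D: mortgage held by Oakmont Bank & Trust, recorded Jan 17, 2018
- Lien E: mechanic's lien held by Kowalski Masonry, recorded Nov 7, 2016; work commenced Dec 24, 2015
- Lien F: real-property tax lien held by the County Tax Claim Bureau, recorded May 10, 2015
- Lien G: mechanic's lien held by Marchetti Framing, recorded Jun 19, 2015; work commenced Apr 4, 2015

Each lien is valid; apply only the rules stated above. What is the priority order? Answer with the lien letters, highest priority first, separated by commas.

F, G, A, E, B, D, C

First, effective dates: C was recorded within the 10-day window, so its effective date is the deed date Mar 12, 2018; E is treated as recorded Dec 24, 2015, the work-commencement date; G is treated as recorded Apr 4, 2015, the work-commencement date.
As a real-property tax lien, F is senior to every other lien.
Remaining liens by effective date: G (Apr 4, 2015), A (Jun 3, 2015), E (Dec 24, 2015), B (Aug 10, 2017), D (Jan 17, 2018), C (Mar 12, 2018).
C is already junior to A, so the subordination agreement changes nothing.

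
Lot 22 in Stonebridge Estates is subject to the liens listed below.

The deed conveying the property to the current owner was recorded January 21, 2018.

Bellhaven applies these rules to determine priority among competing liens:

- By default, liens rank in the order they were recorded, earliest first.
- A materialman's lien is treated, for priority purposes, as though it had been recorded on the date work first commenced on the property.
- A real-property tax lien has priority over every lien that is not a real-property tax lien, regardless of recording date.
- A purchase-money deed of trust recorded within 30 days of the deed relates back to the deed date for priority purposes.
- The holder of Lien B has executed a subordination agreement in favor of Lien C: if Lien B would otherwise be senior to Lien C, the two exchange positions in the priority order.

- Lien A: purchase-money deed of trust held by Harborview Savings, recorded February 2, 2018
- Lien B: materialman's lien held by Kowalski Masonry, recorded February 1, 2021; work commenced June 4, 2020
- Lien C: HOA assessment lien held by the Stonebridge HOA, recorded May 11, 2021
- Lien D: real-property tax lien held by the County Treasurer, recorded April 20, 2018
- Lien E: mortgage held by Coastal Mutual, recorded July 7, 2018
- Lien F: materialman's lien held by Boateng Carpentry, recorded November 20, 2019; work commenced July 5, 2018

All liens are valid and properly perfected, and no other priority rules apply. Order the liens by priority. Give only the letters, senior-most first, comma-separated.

Effective dates: A relates back to the deed date January 21, 2018; B relates back to June 4, 2020 (work commenced); F's effective date is July 5, 2018, when work began.
D, as a real-property tax lien, has superpriority and ranks first.
Ordering the rest by effective date: A (January 21, 2018), F (July 5, 2018), E (July 7, 2018), B (June 4, 2020), C (May 11, 2021).
Because B would otherwise rank above C, the subordination swaps them.

D, A, F, E, C, B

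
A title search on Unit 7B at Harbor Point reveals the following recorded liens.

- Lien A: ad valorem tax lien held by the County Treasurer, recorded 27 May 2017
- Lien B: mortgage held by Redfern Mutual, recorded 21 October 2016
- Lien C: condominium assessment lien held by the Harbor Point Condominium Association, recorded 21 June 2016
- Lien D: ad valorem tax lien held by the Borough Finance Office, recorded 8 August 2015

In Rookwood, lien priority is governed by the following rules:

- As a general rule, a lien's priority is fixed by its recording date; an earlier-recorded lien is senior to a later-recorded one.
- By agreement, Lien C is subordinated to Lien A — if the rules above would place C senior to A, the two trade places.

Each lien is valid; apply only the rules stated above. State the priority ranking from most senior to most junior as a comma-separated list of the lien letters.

By effective date, earliest first: D (8 August 2015), C (21 June 2016), B (21 October 2016), A (27 May 2017).
C is senior to A before the subordination, so the two trade places.

D, A, B, C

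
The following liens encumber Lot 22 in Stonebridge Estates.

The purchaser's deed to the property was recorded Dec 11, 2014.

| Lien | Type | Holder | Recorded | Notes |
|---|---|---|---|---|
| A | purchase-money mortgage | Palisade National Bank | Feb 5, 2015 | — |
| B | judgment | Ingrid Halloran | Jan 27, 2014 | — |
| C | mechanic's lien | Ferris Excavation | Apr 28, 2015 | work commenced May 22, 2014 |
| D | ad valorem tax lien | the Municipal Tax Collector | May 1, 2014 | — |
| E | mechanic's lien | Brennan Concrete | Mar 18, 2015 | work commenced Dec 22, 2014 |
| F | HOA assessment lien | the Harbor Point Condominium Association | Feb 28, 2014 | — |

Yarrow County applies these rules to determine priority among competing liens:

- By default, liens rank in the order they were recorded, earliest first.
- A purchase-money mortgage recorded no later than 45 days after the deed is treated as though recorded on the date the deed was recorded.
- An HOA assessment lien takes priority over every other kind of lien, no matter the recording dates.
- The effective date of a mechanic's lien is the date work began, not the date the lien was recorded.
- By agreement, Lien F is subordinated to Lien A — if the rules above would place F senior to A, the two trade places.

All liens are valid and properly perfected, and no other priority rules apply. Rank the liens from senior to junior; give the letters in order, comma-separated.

Adjusting effective dates: A was recorded 56 days after the deed — beyond 45 days — so no relation-back applies; C's effective date is May 22, 2014, when work began; E relates back to Dec 22, 2014 (work commenced).
As an HOA assessment lien, F is senior to every other lien.
Among the remaining liens, by effective date: B (Jan 27, 2014), D (May 1, 2014), C (May 22, 2014), E (Dec 22, 2014), A (Feb 5, 2015).
The subordination applies — F was senior to A — so F and A swap.

A, B, D, C, E, F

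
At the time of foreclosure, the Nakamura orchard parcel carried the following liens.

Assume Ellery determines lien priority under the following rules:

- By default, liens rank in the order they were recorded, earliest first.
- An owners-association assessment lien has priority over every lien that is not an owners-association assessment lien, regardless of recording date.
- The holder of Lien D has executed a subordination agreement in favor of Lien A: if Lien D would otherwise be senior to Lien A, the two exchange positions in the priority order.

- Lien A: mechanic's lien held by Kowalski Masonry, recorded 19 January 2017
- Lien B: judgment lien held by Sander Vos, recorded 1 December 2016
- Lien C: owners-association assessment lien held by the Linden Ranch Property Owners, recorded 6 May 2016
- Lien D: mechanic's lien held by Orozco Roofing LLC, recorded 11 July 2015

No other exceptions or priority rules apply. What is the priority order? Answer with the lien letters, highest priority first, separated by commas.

C, A, B, D

C, as an owners-association assessment lien, has superpriority and ranks first.
Remaining liens by effective date: D (11 July 2015), B (1 December 2016), A (19 January 2017).
D is senior to A before the subordination, so the two trade places.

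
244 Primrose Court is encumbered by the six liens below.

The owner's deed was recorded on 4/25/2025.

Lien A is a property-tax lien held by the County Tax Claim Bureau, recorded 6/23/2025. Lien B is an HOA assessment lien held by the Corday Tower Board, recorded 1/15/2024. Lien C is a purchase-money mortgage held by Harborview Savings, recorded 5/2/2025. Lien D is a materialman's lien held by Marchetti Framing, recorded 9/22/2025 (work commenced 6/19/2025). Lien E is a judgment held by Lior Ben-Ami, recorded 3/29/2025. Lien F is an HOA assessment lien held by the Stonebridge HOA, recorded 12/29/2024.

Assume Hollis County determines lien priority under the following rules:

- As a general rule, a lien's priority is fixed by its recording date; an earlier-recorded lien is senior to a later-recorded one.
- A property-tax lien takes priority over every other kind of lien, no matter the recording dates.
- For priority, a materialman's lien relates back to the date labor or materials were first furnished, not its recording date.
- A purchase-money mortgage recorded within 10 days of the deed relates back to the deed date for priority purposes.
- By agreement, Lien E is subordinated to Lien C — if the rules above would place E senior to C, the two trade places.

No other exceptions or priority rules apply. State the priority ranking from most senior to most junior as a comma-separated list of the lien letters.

Adjusting effective dates: C's effective date is the deed date, 4/25/2025; D's effective date is 6/19/2025, when work began.
A is a property-tax lien, so it outranks all other liens regardless of date.
Among the remaining liens, by effective date: B (1/15/2024), F (12/29/2024), E (3/29/2025), C (4/25/2025), D (6/19/2025).
E is senior to C before the subordination, so the two trade places.

A, B, F, C, E, D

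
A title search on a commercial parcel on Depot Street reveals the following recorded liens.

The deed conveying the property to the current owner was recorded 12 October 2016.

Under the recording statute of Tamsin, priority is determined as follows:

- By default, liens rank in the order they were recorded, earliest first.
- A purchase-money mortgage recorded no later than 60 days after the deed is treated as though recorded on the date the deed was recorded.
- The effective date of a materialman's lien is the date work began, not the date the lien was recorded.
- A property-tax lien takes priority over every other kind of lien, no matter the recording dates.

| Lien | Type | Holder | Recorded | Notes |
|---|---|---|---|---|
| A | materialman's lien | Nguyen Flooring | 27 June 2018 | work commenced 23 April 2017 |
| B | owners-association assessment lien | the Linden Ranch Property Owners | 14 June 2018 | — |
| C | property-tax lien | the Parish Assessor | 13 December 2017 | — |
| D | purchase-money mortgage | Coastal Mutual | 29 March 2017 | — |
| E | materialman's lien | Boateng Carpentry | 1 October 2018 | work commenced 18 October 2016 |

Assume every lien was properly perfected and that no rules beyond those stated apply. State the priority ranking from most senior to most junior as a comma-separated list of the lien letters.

C, E, D, A, B

Effective dates: A relates back to 23 April 2017 (work commenced); D was recorded 168 days after the deed — beyond 60 days — so no relation-back applies; E is treated as recorded 18 October 2016, the work-commencement date.
As a property-tax lien, C is senior to every other lien.
Among the remaining liens, by effective date: E (18 October 2016), D (29 March 2017), A (23 April 2017), B (14 June 2018).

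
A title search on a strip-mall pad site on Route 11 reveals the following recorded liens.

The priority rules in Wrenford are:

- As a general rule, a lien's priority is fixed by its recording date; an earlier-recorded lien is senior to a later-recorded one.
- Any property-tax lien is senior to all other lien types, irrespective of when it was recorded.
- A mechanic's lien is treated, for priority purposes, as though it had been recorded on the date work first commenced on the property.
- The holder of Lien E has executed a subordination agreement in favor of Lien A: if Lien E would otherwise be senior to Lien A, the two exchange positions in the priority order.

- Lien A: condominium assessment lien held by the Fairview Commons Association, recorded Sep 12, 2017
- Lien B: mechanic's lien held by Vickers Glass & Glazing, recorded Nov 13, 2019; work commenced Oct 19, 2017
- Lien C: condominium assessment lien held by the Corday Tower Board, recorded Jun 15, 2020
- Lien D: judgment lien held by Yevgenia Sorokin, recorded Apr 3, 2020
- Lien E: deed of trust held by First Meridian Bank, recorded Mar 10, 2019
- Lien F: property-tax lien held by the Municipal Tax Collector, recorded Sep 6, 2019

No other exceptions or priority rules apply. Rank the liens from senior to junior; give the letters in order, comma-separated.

Effective dates after the stated exceptions: B is treated as recorded Oct 19, 2017, the work-commencement date.
As a property-tax lien, F is senior to every other lien.
Remaining liens by effective date: A (Sep 12, 2017), B (Oct 19, 2017), E (Mar 10, 2019), D (Apr 3, 2020), C (Jun 15, 2020).
E already ranks below A; the subordination has no effect.

F, A, B, E, D, C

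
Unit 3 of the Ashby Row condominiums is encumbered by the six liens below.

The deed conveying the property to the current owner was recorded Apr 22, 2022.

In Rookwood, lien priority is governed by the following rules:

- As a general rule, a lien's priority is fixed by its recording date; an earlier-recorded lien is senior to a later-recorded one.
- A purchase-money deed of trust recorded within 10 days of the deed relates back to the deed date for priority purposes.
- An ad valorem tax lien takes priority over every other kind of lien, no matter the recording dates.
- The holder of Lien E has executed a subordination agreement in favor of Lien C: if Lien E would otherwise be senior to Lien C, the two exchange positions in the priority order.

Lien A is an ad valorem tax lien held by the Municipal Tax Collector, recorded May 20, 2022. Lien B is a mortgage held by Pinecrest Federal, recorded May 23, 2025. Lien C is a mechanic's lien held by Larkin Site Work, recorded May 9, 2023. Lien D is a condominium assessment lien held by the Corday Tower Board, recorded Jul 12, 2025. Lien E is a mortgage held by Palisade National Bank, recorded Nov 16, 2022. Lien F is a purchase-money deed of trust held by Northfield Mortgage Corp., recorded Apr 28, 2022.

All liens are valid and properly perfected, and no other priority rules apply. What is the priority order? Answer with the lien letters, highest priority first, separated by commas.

A, F, C, E, B, D

Effective dates after the stated exceptions: F relates back to the deed date Apr 22, 2022.
A, as an ad valorem tax lien, has superpriority and ranks first.
The other liens, earliest effective date first: F (Apr 22, 2022), E (Nov 16, 2022), C (May 9, 2023), B (May 23, 2025), D (Jul 12, 2025).
Because E would otherwise rank above C, the subordination swaps them.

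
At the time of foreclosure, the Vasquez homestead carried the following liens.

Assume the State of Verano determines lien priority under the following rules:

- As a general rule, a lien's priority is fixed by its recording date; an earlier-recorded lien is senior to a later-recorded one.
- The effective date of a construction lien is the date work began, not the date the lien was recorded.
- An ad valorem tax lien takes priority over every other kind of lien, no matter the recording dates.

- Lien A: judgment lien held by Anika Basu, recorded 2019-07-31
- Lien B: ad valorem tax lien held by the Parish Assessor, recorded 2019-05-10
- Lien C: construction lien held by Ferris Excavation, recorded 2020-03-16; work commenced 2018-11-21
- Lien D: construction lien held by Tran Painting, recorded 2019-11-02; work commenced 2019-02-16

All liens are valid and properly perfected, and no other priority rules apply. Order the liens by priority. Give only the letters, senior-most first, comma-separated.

B, C, D, A

Adjusting effective dates: C's effective date is 2018-11-21, when work began; D relates back to 2019-02-16 (work commenced).
B, as an ad valorem tax lien, has superpriority and ranks first.
Remaining liens by effective date: C (2018-11-21), D (2019-02-16), A (2019-07-31).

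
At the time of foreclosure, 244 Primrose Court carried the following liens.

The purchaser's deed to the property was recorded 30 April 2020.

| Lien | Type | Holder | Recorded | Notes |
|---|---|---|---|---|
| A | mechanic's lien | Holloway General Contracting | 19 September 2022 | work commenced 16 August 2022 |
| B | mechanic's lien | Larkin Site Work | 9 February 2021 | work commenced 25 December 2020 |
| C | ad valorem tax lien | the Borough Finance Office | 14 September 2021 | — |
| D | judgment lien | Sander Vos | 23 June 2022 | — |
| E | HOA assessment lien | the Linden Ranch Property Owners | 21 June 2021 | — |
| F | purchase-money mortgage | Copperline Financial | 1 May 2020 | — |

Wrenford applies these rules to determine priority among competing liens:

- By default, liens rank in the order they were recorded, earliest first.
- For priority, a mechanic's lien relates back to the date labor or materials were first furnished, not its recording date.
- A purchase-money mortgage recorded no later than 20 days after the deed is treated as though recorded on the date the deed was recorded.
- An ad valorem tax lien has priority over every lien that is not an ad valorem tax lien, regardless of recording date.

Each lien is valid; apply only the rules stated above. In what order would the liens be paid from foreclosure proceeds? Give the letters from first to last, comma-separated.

C, F, B, E, D, A

Effective dates: A relates back to 16 August 2022 (work commenced); B relates back to 25 December 2020 (work commenced); F was recorded within the 20-day window, so its effective date is the deed date 30 April 2020.
C, as an ad valorem tax lien, has superpriority and ranks first.
Among the remaining liens, by effective date: F (30 April 2020), B (25 December 2020), E (21 June 2021), D (23 June 2022), A (16 August 2022).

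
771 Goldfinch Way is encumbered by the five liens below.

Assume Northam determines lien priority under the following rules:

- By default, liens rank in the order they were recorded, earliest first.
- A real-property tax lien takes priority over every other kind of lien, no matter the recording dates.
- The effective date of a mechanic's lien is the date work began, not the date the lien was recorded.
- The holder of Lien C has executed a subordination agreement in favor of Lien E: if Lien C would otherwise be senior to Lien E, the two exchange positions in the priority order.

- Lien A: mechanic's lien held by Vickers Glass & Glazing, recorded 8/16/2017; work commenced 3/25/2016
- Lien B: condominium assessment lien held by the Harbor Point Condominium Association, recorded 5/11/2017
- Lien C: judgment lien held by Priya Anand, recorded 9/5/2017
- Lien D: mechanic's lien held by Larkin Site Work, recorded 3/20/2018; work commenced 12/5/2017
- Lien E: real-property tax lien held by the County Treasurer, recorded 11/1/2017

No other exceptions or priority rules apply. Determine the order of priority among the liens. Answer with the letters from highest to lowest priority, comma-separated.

First, effective dates: A's effective date is 3/25/2016, when work began; D relates back to 12/5/2017 (work commenced).
As a real-property tax lien, E is senior to every other lien.
Among the remaining liens, by effective date: A (3/25/2016), B (5/11/2017), C (9/5/2017), D (12/5/2017).
C already ranks below E; the subordination has no effect.

E, A, B, C, D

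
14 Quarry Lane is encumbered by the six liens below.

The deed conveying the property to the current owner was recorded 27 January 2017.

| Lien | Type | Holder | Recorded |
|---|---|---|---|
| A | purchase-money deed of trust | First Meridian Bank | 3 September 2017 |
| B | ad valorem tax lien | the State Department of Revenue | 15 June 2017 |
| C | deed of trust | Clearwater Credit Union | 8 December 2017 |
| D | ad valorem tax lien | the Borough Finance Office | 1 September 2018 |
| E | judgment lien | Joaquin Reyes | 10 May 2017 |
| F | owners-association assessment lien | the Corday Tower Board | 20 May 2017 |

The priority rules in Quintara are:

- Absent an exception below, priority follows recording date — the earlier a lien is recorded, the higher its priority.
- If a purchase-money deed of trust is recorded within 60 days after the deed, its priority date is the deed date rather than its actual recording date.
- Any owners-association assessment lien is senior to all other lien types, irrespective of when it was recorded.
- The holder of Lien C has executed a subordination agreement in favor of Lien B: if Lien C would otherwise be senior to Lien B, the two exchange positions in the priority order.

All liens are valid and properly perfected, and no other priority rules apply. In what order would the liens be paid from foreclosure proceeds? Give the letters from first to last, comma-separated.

F, E, B, A, C, D

Effective dates after the stated exceptions: A was recorded 219 days after the deed, outside the 60-day window, so it keeps its recording date.
F is an owners-association assessment lien and takes priority over every other lien.
Ordering the rest by effective date: E (10 May 2017), B (15 June 2017), A (3 September 2017), C (8 December 2017), D (1 September 2018).
Since C is not senior to B, the subordination leaves the order unchanged.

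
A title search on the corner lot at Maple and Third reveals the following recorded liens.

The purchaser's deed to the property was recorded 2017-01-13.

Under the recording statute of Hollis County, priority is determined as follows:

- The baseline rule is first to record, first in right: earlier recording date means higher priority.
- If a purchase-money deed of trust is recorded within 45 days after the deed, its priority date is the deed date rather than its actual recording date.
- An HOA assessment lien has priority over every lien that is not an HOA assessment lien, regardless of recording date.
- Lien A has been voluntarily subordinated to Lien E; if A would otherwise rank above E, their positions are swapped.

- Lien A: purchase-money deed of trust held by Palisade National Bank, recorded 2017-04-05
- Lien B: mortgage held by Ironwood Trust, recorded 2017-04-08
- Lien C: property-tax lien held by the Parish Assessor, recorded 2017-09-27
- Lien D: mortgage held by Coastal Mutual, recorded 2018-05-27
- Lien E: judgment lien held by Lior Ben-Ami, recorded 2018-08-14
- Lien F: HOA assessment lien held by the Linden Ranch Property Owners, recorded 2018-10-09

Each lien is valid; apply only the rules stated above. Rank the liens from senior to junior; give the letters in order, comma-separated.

F, E, B, C, D, A

Effective dates: A missed the 45-day window (82 days after the deed), so its recording date stands.
F is an HOA assessment lien, so it outranks all other liens regardless of date.
The other liens, earliest effective date first: A (2017-04-05), B (2017-04-08), C (2017-09-27), D (2018-05-27), E (2018-08-14).
Because A would otherwise rank above E, the subordination swaps them.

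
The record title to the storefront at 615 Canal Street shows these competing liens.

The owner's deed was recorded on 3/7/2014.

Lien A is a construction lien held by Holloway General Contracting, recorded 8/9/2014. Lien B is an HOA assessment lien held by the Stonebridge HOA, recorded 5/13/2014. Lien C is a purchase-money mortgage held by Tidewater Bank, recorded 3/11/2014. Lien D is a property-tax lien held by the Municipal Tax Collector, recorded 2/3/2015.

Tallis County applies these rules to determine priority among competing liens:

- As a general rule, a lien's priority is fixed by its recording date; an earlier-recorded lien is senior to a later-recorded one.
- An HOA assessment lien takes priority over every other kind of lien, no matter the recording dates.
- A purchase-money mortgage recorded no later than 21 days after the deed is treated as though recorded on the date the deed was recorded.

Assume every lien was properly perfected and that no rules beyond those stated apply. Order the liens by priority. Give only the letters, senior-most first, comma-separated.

Effective dates: C was recorded within the 21-day window, so its effective date is the deed date 3/7/2014.
B is an HOA assessment lien, so it outranks all other liens regardless of date.
Ordering the rest by effective date: C (3/7/2014), A (8/9/2014), D (2/3/2015).

B, C, A, D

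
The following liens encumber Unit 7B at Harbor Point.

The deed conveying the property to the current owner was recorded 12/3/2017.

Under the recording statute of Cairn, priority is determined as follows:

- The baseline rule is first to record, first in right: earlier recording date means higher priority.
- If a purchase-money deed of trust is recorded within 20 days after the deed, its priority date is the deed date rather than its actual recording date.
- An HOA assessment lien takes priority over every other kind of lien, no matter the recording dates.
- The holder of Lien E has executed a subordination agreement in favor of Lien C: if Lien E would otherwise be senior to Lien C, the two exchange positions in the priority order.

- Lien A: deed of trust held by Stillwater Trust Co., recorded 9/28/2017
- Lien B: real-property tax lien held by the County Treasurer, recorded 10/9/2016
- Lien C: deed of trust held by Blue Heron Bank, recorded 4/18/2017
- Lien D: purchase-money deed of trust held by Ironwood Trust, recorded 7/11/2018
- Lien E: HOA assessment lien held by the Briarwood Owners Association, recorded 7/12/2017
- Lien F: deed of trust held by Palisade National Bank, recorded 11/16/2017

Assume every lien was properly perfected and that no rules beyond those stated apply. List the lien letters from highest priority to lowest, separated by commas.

Effective dates after the stated exceptions: D was recorded 220 days after the deed — beyond 20 days — so no relation-back applies.
As an HOA assessment lien, E is senior to every other lien.
Among the remaining liens, by effective date: B (10/9/2016), C (4/18/2017), A (9/28/2017), F (11/16/2017), D (7/11/2018).
E would otherwise be senior to C, so under the subordination agreement E and C exchange positions.

C, B, E, A, F, D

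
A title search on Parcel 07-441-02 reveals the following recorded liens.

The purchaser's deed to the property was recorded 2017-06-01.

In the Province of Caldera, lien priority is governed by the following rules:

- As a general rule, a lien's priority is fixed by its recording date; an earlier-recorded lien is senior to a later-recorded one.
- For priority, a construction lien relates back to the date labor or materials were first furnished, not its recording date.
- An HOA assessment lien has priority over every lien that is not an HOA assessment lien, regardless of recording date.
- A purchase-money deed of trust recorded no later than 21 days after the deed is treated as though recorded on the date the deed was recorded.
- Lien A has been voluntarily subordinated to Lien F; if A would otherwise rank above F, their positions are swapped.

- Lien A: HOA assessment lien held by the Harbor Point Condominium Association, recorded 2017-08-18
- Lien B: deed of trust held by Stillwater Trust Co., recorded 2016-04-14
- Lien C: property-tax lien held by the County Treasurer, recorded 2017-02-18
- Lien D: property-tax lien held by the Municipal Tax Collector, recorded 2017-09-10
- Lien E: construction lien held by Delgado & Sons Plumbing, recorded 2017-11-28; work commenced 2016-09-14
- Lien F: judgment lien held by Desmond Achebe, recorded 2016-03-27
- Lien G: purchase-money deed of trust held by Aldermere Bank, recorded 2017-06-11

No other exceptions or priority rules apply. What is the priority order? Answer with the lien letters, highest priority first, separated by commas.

F, A, B, E, C, G, D

Adjusting effective dates: E is treated as recorded 2016-09-14, the work-commencement date; G relates back to the deed date 2017-06-01.
A is an HOA assessment lien, so it outranks all other liens regardless of date.
Ordering the rest by effective date: F (2016-03-27), B (2016-04-14), E (2016-09-14), C (2017-02-18), G (2017-06-01), D (2017-09-10).
A is senior to F before the subordination, so the two trade places.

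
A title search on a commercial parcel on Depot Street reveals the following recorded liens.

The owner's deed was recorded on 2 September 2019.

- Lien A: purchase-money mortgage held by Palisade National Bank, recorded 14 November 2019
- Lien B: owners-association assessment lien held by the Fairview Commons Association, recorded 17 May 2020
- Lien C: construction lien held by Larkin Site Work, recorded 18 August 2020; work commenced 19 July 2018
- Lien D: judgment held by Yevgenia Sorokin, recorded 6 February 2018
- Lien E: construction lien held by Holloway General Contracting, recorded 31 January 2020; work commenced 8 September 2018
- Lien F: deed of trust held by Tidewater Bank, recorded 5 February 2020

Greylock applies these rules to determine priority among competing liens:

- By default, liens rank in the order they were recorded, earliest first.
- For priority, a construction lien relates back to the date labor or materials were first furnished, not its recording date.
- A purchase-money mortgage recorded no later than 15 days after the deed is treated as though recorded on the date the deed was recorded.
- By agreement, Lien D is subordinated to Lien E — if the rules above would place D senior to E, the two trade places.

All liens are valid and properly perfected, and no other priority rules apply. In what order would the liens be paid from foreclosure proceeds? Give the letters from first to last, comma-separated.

Effective dates: A was recorded 73 days after the deed — beyond 15 days — so no relation-back applies; C relates back to 19 July 2018 (work commenced); E's effective date is 8 September 2018, when work began.
Ordering by effective date: D (6 February 2018), C (19 July 2018), E (8 September 2018), A (14 November 2019), F (5 February 2020), B (17 May 2020).
D would otherwise be senior to E, so under the subordination agreement D and E exchange positions.

E, C, D, A, F, B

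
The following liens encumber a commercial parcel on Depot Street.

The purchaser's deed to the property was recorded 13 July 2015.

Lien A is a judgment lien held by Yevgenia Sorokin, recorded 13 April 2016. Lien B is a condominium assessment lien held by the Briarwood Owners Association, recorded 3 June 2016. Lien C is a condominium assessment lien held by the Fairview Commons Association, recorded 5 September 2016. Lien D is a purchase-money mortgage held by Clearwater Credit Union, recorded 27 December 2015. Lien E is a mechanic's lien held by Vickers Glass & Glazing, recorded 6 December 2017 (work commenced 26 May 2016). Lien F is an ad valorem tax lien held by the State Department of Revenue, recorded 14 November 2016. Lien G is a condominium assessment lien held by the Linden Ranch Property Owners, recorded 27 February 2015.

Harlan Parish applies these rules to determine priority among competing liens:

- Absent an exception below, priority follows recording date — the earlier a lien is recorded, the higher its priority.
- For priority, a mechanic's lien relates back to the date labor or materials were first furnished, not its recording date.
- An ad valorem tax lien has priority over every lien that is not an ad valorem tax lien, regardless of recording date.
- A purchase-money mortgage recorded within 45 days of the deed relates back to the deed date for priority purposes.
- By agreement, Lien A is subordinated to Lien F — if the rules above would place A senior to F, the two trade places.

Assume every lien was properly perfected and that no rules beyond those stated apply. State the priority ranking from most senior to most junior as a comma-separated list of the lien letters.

Effective dates after the stated exceptions: D was recorded 167 days after the deed, outside the 45-day window, so it keeps its recording date; E relates back to 26 May 2016 (work commenced).
F is an ad valorem tax lien and takes priority over every other lien.
The other liens, earliest effective date first: G (27 February 2015), D (27 December 2015), A (13 April 2016), E (26 May 2016), B (3 June 2016), C (5 September 2016).
A already ranks below F; the subordination has no effect.

F, G, D, A, E, B, C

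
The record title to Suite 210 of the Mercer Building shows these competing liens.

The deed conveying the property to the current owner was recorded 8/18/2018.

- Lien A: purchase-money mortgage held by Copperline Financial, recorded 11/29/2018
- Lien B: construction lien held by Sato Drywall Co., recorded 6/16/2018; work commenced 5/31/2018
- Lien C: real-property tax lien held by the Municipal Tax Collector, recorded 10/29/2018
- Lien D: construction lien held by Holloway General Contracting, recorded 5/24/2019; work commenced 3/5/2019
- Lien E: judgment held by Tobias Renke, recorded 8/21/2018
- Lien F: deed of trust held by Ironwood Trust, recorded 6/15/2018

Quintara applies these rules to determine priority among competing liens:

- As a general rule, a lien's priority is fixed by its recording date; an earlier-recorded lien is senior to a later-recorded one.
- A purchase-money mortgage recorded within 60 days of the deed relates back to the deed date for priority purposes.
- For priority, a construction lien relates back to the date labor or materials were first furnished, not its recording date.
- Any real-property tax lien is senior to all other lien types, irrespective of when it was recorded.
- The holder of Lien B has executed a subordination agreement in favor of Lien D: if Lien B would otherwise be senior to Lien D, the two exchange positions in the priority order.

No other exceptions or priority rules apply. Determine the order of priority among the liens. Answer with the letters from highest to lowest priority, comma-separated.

Effective dates: A was recorded 103 days after the deed — beyond 60 days — so no relation-back applies; B's effective date is 5/31/2018, when work began; D relates back to 3/5/2019 (work commenced).
C, as a real-property tax lien, has superpriority and ranks first.
Ordering the rest by effective date: B (5/31/2018), F (6/15/2018), E (8/21/2018), A (11/29/2018), D (3/5/2019).
Because B would otherwise rank above D, the subordination swaps them.

C, D, F, E, A, B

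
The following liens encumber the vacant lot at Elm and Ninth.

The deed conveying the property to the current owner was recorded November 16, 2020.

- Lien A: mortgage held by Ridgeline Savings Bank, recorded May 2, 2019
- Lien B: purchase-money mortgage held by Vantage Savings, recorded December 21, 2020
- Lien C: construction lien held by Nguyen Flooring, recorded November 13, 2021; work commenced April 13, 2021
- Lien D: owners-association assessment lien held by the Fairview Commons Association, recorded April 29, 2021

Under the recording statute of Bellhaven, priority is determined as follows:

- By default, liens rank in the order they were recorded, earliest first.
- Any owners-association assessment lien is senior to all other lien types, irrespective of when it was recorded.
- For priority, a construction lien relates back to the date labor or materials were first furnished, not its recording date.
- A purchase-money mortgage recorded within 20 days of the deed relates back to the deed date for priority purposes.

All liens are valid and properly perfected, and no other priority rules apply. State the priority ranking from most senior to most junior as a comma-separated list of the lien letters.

D, A, B, C

Adjusting effective dates: B was recorded 35 days after the deed — beyond 20 days — so no relation-back applies; C is treated as recorded April 13, 2021, the work-commencement date.
As an owners-association assessment lien, D is senior to every other lien.
Ordering the rest by effective date: A (May 2, 2019), B (December 21, 2020), C (April 13, 2021).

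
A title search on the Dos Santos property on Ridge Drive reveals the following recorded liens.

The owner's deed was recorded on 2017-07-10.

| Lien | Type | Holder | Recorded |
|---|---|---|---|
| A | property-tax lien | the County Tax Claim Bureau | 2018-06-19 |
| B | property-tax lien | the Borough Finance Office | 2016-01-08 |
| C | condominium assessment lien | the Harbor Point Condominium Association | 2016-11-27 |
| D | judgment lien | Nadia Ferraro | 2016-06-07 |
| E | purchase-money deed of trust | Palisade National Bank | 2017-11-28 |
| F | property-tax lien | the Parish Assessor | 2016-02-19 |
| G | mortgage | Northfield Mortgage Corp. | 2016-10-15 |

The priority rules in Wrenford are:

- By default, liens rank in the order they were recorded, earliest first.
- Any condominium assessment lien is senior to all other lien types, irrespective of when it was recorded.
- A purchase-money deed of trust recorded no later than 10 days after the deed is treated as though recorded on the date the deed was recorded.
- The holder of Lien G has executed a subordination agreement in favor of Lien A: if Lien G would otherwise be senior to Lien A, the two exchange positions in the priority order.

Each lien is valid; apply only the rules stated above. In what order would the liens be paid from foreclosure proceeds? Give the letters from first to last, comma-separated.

Effective dates: E missed the 10-day window (141 days after the deed), so its recording date stands.
C is a condominium assessment lien, so it outranks all other liens regardless of date.
The other liens, earliest effective date first: B (2016-01-08), F (2016-02-19), D (2016-06-07), G (2016-10-15), E (2017-11-28), A (2018-06-19).
G would otherwise be senior to A, so under the subordination agreement G and A exchange positions.

C, B, F, D, A, E, G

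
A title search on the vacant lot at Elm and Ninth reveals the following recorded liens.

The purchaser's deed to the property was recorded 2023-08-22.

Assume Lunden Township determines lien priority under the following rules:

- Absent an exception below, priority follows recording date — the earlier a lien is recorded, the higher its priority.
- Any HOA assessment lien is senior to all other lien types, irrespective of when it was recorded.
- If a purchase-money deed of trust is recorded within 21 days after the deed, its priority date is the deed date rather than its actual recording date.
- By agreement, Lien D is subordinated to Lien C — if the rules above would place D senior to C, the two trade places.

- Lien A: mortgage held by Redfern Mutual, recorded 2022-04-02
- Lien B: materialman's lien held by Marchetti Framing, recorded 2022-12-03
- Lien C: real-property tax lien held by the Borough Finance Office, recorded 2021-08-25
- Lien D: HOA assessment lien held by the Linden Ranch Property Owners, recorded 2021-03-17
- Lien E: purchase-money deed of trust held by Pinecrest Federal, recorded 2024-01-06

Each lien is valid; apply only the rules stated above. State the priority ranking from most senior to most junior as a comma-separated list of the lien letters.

C, D, A, B, E

Adjusting effective dates: E was recorded 137 days after the deed, outside the 21-day window, so it keeps its recording date.
As an HOA assessment lien, D is senior to every other lien.
Ordering the rest by effective date: C (2021-08-25), A (2022-04-02), B (2022-12-03), E (2024-01-06).
The subordination applies — D was senior to C — so D and C swap.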